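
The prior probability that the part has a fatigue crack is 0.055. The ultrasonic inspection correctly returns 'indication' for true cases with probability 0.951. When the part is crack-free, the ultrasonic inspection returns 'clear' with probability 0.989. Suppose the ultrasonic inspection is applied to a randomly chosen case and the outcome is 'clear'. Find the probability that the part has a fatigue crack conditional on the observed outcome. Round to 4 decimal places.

P(H | E) ≈ 0.0029

Let H be the event that the part has a fatigue crack. P(H) = 0.055, so P(¬H) = 0.945. With E the 'clear' result, P(E|H) = 0.049 and P(E|¬H) = 0.989.
P(E) = 0.049·0.055 + 0.989·0.945 = 0.0026950 + 0.93460 = 0.93730.
By Bayes' theorem, P(H|E) = 0.0026950 / 0.93730 = 0.0029.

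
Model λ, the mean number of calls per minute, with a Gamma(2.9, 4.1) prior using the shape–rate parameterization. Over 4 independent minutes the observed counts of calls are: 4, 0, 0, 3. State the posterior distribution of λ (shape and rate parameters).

Total count ∑xᵢ = 7 over n = 4 minutes.
Gamma is conjugate to the Poisson likelihood: posterior is Gamma(shape = 2.9+7 = 9.9, rate = 4.1+4 = 8.1).

Posterior: Gamma(shape=9.9, rate=8.1)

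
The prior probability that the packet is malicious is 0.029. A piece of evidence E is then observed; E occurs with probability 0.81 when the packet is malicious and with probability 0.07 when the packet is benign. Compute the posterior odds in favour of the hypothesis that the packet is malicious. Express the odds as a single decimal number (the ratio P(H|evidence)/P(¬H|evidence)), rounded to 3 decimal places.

Posterior odds ≈ 0.346

Prior odds = 0.029/(1−0.029) = 0.029866. In log-odds, ln(0.029866) = -3.5110.
Add log likelihood ratio: ln(11.571) = 2.4485.
Posterior log-odds = -1.0625, so posterior odds = exp(-1.0625) = 0.34559.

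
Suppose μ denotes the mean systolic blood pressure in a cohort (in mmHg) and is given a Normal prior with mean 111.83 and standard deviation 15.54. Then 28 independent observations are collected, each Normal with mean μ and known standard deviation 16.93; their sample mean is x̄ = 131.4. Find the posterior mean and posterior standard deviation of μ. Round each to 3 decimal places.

Posterior mean ≈ 130.604; posterior SD ≈ 3.134

With known σ, the Normal prior is conjugate. Weight on the data is w = (n/σ²)/(n/σ² + 1/τ₀²) = 0.0976887/(0.0976887+0.00414093) = 0.95933.
Posterior mean = w·x̄ + (1−w)·μ₀ = 0.95933·131.4 + 0.040665·111.83 = 130.604. Posterior variance = 1/(0.0976887+0.00414093) = 9.82033, so SD = 3.134.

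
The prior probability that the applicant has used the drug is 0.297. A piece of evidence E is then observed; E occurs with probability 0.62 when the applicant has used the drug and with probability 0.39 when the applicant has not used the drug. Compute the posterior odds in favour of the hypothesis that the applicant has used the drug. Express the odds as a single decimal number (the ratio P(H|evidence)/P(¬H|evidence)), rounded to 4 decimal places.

Prior odds = 0.297/(1−0.297) = 0.42248. In log-odds, ln(0.42248) = -0.86162.
Add log likelihood ratio: ln(1.5897) = 0.46357.
Posterior log-odds = -0.39805, so posterior odds = exp(-0.39805) = 0.67163.

Posterior odds ≈ 0.6716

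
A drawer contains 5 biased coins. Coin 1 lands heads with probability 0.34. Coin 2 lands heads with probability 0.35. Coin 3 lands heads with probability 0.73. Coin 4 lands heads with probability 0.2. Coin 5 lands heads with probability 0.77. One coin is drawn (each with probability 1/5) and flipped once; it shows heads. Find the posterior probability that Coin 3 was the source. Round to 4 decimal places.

P(heads|C1) = 0.34; P(heads|C2) = 0.35; P(heads|C3) = 0.73; P(heads|C4) = 0.2; P(heads|C5) = 0.77.
Prior × likelihood for each source: 0.2·0.34=0.06800, 0.2·0.35=0.07000, 0.2·0.73=0.1460, 0.2·0.2=0.04000, 0.2·0.77=0.1540. Summing gives P(heads) = 0.47800.
P(Coin 3 | heads) = 0.1460 / 0.47800 = 0.3054.

Posterior probability ≈ 0.3054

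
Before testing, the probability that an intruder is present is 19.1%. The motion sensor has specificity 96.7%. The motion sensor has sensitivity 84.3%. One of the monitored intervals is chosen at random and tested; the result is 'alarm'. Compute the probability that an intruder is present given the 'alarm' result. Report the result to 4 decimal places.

P(H | E) ≈ 0.8578

Let H be the event that an intruder is present. P(H) = 0.191, so P(¬H) = 0.809. With E the 'alarm' result, P(E|H) = 0.843 and P(E|¬H) = 0.033.
P(E) = 0.843·0.191 + 0.033·0.809 = 0.16101 + 0.026697 = 0.18771.
By Bayes' theorem, P(H|E) = 0.16101 / 0.18771 = 0.8578.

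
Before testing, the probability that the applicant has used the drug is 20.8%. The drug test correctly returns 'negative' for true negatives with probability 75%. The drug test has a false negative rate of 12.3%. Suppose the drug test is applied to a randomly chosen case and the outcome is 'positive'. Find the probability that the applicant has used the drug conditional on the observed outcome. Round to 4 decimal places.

Write H for 'the applicant has used the drug'. Prior odds H:¬H = 0.208/0.792 = 0.26263. For the 'positive' outcome, the likelihood ratio is 0.877/0.25 = 3.5080.
Posterior odds = 0.26263 × 3.5080 = 0.92129, so P(H|E) = 0.92129/(1+0.92129) = 0.4795.

P(H | E) ≈ 0.4795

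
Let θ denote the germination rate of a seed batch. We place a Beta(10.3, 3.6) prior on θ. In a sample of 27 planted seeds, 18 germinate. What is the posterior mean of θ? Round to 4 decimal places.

The binomial likelihood is conjugate to the Beta prior: with 18 successes and 9 failures, the posterior is Beta(10.3+18, 3.6+9) = Beta(28.3, 12.6).
E[θ | data] = 28.3/(28.3+12.6) = 0.6919.

Posterior mean ≈ 0.6919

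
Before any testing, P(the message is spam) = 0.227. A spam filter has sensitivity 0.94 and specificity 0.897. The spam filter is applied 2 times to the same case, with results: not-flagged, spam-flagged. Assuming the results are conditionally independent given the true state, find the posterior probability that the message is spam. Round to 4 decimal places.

Let H be the event that the message is spam; start with P(H) = 0.227. P('spam-flagged'|H) = 0.94, P('spam-flagged'|¬H) = 0.103.
Update on result 1 ('not-flagged'): P(H) ← 0.06·0.2270 / (0.06·0.2270 + 0.897·0.7730) = 0.013620/0.70700 = 0.0193.
Update on result 2 ('spam-flagged'): P(H) ← 0.94·0.0193 / (0.94·0.0193 + 0.103·0.9807) = 0.018109/0.11912 = 0.1520.

Posterior P(H) ≈ 0.1520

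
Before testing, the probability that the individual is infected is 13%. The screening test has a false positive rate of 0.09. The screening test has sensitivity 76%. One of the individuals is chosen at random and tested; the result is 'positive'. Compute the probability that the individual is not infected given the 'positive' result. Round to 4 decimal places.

Let H be the event that the individual is infected. P(H) = 0.13, so P(¬H) = 0.87. With E the 'positive' result, P(E|H) = 0.76 and P(E|¬H) = 0.09.
P(E) = 0.76·0.13 + 0.09·0.87 = 0.098800 + 0.078300 = 0.17710.
By Bayes' theorem, P(H|E) = 0.098800 / 0.17710 = 0.5579. Hence P(¬H|E) = 1 − 0.5579 = 0.4421.

P(¬H | E) ≈ 0.4421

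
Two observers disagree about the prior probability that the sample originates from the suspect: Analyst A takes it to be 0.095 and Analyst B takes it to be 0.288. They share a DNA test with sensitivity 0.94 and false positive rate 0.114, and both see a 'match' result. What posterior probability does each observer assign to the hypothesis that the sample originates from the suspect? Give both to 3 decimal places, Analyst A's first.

The likelihood ratio for a 'match' result is 0.94/0.114 = 8.2456.
Analyst A: prior odds 0.095/0.905 = 0.10497; posterior odds 0.86556; posterior probability 0.464.
Analyst B: prior odds 0.288/0.712 = 0.40449; posterior odds 3.3353; posterior probability 0.769.

Analyst A: 0.464; Analyst B: 0.769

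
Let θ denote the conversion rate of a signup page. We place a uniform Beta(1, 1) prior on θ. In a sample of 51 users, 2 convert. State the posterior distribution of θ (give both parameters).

The binomial likelihood is conjugate to the Beta prior: with 2 successes and 49 failures, the posterior is Beta(1+2, 1+49) = Beta(3, 50).

Posterior: Beta(3, 50)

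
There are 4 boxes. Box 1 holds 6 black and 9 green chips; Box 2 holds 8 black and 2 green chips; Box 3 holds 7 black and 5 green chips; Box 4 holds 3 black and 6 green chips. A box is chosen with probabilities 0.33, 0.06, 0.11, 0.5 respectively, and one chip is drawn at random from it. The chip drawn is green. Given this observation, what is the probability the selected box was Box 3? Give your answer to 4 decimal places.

Tabulate prior·likelihood by source: [1] prior 0.33, lik 0.6, product 0.1980; [2] prior 0.06, lik 0.2, product 0.01200; [3] prior 0.11, lik 0.4167, product 0.04583; [4] prior 0.5, lik 0.6667, product 0.3333.
Normalizing constant = 0.58917; the posterior for Box 3 is its product over the sum, 0.04583/0.58917 = 0.0778.

Posterior probability ≈ 0.0778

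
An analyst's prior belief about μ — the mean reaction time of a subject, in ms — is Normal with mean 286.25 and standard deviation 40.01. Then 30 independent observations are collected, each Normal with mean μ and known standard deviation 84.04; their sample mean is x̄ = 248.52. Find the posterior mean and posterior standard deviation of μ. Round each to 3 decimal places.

Prior precision 1/τ₀² = 1/40.01² = 0.00062469; data precision n/σ² = 30/84.04² = 0.00424765.
Posterior precision = 0.00062469 + 0.00424765 = 0.00487234, giving posterior SD = 1/√0.00487234 = 14.326.
Posterior mean = (0.00062469·286.25 + 0.00424765·248.52) / 0.00487234 = 253.357.

Posterior mean ≈ 253.357; posterior SD ≈ 14.326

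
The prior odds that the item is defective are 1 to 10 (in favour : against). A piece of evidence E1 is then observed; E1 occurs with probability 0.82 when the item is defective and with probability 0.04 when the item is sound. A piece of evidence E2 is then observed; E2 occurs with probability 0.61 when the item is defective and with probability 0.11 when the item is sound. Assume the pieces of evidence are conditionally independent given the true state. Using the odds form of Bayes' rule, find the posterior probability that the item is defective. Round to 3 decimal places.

Posterior probability ≈ 0.919

Prior odds = 1/10 = 0.10000.
Likelihood ratio for E1 = 0.82/0.04 = 20.500.
Likelihood ratio for E2 = 0.61/0.11 = 5.5455.
Posterior odds = prior odds × LR₁ × LR₂ = 11.368.
Posterior probability = odds/(1+odds) = 11.368/12.368 = 0.919.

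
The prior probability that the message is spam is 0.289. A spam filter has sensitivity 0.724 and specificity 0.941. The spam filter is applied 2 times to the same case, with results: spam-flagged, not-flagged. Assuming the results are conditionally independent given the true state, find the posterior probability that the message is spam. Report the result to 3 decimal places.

Posterior P(H) ≈ 0.594

With H the event that the message is spam, the joint likelihood of the observed sequence is P(data|H) = 0.724·0.276 = 0.19982 and P(data|¬H) = 0.059·0.941 = 0.055519.
Bayes: P(H|data) = 0.289·0.19982 / (0.289·0.19982 + 0.711·0.055519) = 0.057749/0.097223 = 0.5940.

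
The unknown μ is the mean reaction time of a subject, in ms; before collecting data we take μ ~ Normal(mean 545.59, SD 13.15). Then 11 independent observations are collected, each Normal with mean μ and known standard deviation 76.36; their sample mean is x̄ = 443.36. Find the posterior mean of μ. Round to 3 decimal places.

Posterior mean ≈ 520.444

With known σ, the Normal prior is conjugate. Weight on the data is w = (n/σ²)/(n/σ² + 1/τ₀²) = 0.00188652/(0.00188652+0.00578294) = 0.24598.
Posterior mean = w·x̄ + (1−w)·μ₀ = 0.24598·443.36 + 0.75402·545.59 = 520.444.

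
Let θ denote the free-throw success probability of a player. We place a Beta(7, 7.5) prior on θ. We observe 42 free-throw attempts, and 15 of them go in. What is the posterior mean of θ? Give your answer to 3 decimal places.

The binomial likelihood is conjugate to the Beta prior: with 15 successes and 27 failures, the posterior is Beta(7+15, 7.5+27) = Beta(22, 34.5).
Posterior mean = α/(α+β) = 22/56.5 = 0.389.

Posterior mean ≈ 0.389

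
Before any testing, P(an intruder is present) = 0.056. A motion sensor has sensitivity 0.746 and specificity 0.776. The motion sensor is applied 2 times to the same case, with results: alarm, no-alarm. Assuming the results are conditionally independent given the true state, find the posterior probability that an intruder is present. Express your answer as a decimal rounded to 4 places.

Posterior P(H) ≈ 0.0607

Let H be the event that an intruder is present; start with P(H) = 0.056. P('alarm'|H) = 0.746, P('alarm'|¬H) = 0.224.
Update on result 1 ('alarm'): P(H) ← 0.746·0.0560 / (0.746·0.0560 + 0.224·0.9440) = 0.041776/0.25323 = 0.1650.
Update on result 2 ('no-alarm'): P(H) ← 0.254·0.1650 / (0.254·0.1650 + 0.776·0.8350) = 0.041903/0.68989 = 0.0607.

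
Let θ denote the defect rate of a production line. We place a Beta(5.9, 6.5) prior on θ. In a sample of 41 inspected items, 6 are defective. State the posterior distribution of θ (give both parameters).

The binomial likelihood is conjugate to the Beta prior: with 6 successes and 35 failures, the posterior is Beta(5.9+6, 6.5+35) = Beta(11.9, 41.5).

Posterior: Beta(11.9, 41.5)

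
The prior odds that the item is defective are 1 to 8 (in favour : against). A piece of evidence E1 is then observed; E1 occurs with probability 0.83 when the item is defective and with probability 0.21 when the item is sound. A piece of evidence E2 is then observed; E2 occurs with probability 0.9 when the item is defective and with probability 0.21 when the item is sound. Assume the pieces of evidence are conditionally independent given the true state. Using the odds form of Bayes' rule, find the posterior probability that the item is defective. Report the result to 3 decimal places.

Prior odds = 1/8 = 0.12500. In log-odds, ln(0.12500) = -2.0794.
Add log likelihood ratios: ln(3.9524) + ln(4.2857) = 2.8296.
Posterior log-odds = 0.75016, so posterior odds = exp(0.75016) = 2.1173. Converting, P(H|E) = 2.1173/3.1173 = 0.679.

Posterior probability ≈ 0.679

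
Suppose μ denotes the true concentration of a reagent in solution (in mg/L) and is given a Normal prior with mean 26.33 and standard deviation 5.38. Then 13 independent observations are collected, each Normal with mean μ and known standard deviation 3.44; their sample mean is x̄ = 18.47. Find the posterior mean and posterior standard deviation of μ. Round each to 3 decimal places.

Prior precision 1/τ₀² = 1/5.38² = 0.0345490; data precision n/σ² = 13/3.44² = 1.09857.
Posterior precision = 0.0345490 + 1.09857 = 1.13312, giving posterior SD = 1/√1.13312 = 0.939.
Posterior mean = (0.0345490·26.33 + 1.09857·18.47) / 1.13312 = 18.710.

Posterior mean ≈ 18.710; posterior SD ≈ 0.939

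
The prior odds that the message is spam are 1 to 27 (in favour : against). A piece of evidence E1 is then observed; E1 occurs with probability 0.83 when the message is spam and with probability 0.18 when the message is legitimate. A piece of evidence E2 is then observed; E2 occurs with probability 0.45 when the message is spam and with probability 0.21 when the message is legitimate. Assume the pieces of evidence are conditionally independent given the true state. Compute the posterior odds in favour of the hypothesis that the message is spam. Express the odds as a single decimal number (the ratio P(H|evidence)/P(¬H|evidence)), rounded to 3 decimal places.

Posterior odds ≈ 0.366

Prior odds = 1/27 = 0.037037.
Likelihood ratio for E1 = 0.83/0.18 = 4.6111.
Likelihood ratio for E2 = 0.45/0.21 = 2.1429.
Posterior odds = prior odds × LR₁ × LR₂ = 0.36596.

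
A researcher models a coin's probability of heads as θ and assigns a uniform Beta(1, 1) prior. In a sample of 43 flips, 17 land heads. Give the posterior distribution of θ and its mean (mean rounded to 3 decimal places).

Posterior: Beta(18, 27); mean ≈ 0.400

The binomial likelihood is conjugate to the Beta prior: with 17 successes and 26 failures, the posterior is Beta(1+17, 1+26) = Beta(18, 27).
Posterior mean = α/(α+β) = 18/45 = 0.400.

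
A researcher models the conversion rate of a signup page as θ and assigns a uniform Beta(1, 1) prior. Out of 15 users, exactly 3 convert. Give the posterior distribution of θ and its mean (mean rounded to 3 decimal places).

Posterior: Beta(4, 13); mean ≈ 0.235

The binomial likelihood is conjugate to the Beta prior: with 3 successes and 12 failures, the posterior is Beta(1+3, 1+12) = Beta(4, 13).
E[θ | data] = 4/(4+13) = 0.235.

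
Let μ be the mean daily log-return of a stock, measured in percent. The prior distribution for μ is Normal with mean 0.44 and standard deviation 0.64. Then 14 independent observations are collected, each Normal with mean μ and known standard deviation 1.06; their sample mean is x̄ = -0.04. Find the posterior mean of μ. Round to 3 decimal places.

Prior precision 1/τ₀² = 1/0.64² = 2.44141; data precision n/σ² = 14/1.06² = 12.4600.
Posterior precision = 2.44141 + 12.4600 = 14.9014.
Posterior mean = (2.44141·0.44 + 12.4600·-0.04) / 14.9014 = 0.039.

Posterior mean ≈ 0.039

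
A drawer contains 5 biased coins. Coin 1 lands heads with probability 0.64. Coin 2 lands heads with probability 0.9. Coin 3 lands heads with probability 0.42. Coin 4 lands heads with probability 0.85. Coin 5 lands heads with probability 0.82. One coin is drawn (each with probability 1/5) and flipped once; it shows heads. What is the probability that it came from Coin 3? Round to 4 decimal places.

Posterior probability ≈ 0.1157

P(heads|C1) = 0.64; P(heads|C2) = 0.9; P(heads|C3) = 0.42; P(heads|C4) = 0.85; P(heads|C5) = 0.82.
Prior × likelihood for each source: 0.2·0.64=0.1280, 0.2·0.9=0.1800, 0.2·0.42=0.08400, 0.2·0.85=0.1700, 0.2·0.82=0.1640. Summing gives P(heads) = 0.72600.
P(Coin 3 | heads) = 0.08400 / 0.72600 = 0.1157.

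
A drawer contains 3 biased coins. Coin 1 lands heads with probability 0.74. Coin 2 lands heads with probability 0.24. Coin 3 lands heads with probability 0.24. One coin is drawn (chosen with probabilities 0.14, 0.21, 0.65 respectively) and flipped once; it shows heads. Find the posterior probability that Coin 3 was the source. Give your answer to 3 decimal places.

Tabulate prior·likelihood by source: [1] prior 0.14, lik 0.74, product 0.1036; [2] prior 0.21, lik 0.24, product 0.05040; [3] prior 0.65, lik 0.24, product 0.1560.
Normalizing constant = 0.31000; the posterior for Coin 3 is its product over the sum, 0.1560/0.31000 = 0.503.

Posterior probability ≈ 0.503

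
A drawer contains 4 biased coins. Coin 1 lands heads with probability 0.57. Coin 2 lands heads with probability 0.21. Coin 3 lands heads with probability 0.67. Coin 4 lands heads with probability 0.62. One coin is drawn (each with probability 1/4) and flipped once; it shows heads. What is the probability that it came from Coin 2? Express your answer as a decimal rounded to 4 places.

Posterior probability ≈ 0.1014

P(heads|C1) = 0.57; P(heads|C2) = 0.21; P(heads|C3) = 0.67; P(heads|C4) = 0.62.
Prior × likelihood for each source: 0.25·0.57=0.1425, 0.25·0.21=0.05250, 0.25·0.67=0.1675, 0.25·0.62=0.1550. Summing gives P(heads) = 0.51750.
P(Coin 2 | heads) = 0.05250 / 0.51750 = 0.1014.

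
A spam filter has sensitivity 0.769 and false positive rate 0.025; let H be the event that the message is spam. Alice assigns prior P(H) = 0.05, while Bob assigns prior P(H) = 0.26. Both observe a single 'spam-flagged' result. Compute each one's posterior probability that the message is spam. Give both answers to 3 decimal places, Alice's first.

P('+'|H) = 0.769, P('+'|¬H) = 0.025.
Alice: numerator 0.769·0.05 = 0.038450; evidence = 0.038450+0.025·0.95 = 0.062200; posterior = 0.618.
Bob: numerator 0.769·0.26 = 0.19994; evidence = 0.19994+0.025·0.74 = 0.21844; posterior = 0.915.

Alice: 0.618; Bob: 0.915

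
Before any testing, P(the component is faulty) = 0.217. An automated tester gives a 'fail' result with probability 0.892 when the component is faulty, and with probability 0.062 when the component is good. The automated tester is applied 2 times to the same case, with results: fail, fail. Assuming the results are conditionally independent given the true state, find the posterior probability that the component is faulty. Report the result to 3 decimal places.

Posterior P(H) ≈ 0.983

With H the event that the component is faulty, the joint likelihood of the observed sequence is P(data|H) = 0.892·0.892 = 0.79566 and P(data|¬H) = 0.062·0.062 = 0.0038440.
Bayes: P(H|data) = 0.217·0.79566 / (0.217·0.79566 + 0.783·0.0038440) = 0.17266/0.17567 = 0.9829.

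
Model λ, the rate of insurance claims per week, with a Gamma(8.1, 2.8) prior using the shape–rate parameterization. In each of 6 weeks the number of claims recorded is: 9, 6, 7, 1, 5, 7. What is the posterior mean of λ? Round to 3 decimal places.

Total count ∑xᵢ = 35 over n = 6 weeks.
Gamma is conjugate to the Poisson likelihood: posterior is Gamma(shape = 8.1+35 = 43.1, rate = 2.8+6 = 8.8).
Posterior mean = shape/rate = 43.1/8.8 = 4.898.

Posterior mean ≈ 4.898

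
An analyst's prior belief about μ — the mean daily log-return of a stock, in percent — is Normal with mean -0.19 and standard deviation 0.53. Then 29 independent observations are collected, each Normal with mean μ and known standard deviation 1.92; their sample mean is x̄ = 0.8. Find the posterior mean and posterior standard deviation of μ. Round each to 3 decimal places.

Posterior mean ≈ 0.492; posterior SD ≈ 0.296

With known σ, the Normal prior is conjugate. Weight on the data is w = (n/σ²)/(n/σ² + 1/τ₀²) = 7.86675/(7.86675+3.55999) = 0.68845.
Posterior mean = w·x̄ + (1−w)·μ₀ = 0.68845·0.8 + 0.31155·-0.19 = 0.492. Posterior variance = 1/(7.86675+3.55999) = 0.0875140, so SD = 0.296.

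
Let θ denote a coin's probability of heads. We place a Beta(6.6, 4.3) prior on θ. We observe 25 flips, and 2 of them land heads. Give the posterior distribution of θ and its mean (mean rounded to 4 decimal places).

The binomial likelihood is conjugate to the Beta prior: with 2 successes and 23 failures, the posterior is Beta(6.6+2, 4.3+23) = Beta(8.6, 27.3).
Posterior mean = α/(α+β) = 8.6/35.9 = 0.2396.

Posterior: Beta(8.6, 27.3); mean ≈ 0.2396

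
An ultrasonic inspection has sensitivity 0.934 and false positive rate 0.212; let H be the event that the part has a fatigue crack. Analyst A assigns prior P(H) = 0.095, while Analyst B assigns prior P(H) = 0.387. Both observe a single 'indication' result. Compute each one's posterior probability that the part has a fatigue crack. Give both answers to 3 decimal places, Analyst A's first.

Analyst A: 0.316; Analyst B: 0.736

The likelihood ratio for an 'indication' result is 0.934/0.212 = 4.4057.
Analyst A: prior odds 0.095/0.905 = 0.10497; posterior odds 0.46247; posterior probability 0.316.
Analyst B: prior odds 0.387/0.613 = 0.63132; posterior odds 2.7814; posterior probability 0.736.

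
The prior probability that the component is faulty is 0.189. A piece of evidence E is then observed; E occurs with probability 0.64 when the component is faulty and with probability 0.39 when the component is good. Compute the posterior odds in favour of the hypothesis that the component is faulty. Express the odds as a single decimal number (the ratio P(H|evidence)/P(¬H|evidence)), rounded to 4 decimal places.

Prior odds = 0.189/(1−0.189) = 0.23305.
Likelihood ratio for E = 0.64/0.39 = 1.6410.
Posterior odds = prior odds × LR = 0.38243.

Posterior odds ≈ 0.3824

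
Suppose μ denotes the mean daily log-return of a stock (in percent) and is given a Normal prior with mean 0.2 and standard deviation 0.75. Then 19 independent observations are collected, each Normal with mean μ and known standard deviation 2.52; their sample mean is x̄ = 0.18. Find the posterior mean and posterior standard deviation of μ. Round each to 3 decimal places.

Posterior mean ≈ 0.187; posterior SD ≈ 0.458

With known σ, the Normal prior is conjugate. Weight on the data is w = (n/σ²)/(n/σ² + 1/τ₀²) = 2.99194/(2.99194+1.77778) = 0.62728.
Posterior mean = w·x̄ + (1−w)·μ₀ = 0.62728·0.18 + 0.37272·0.2 = 0.187. Posterior variance = 1/(2.99194+1.77778) = 0.209656, so SD = 0.458.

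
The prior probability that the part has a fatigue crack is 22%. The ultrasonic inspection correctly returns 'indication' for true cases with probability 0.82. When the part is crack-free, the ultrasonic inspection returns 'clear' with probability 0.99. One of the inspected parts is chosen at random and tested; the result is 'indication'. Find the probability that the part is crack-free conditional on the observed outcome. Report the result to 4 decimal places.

Write H for 'the part has a fatigue crack'. Prior odds H:¬H = 0.22/0.78 = 0.28205. For the 'indication' outcome, the likelihood ratio is 0.82/0.01 = 82.000.
Posterior odds = 0.28205 × 82.000 = 23.128, so P(H|E) = 23.128/(1+23.128) = 0.9586. Then P(¬H|E) = 1 − 0.9586 = 0.0414.

P(¬H | E) ≈ 0.0414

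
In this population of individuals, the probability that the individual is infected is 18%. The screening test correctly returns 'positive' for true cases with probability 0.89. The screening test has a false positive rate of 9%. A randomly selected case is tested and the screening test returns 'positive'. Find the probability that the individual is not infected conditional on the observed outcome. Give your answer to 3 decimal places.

Let H be the event that the individual is infected. P(H) = 0.18, so P(¬H) = 0.82. With E the 'positive' result, P(E|H) = 0.89 and P(E|¬H) = 0.09.
P(E) = 0.89·0.18 + 0.09·0.82 = 0.16020 + 0.073800 = 0.23400.
By Bayes' theorem, P(H|E) = 0.16020 / 0.23400 = 0.685. Hence P(¬H|E) = 1 − 0.685 = 0.315.

P(¬H | E) ≈ 0.315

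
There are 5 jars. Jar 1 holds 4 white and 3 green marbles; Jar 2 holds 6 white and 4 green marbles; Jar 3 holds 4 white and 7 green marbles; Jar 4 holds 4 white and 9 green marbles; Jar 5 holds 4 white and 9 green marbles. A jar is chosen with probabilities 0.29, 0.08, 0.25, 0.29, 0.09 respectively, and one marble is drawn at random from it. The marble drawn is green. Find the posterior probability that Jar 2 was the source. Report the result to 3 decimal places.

P(green|Jar 1) = 0.4286; P(green|Jar 2) = 0.4; P(green|Jar 3) = 0.6364; P(green|Jar 4) = 0.6923; P(green|Jar 5) = 0.6923.
Prior × likelihood for each source: 0.29·0.4286=0.1243, 0.08·0.4=0.03200, 0.25·0.6364=0.1591, 0.29·0.6923=0.2008, 0.09·0.6923=0.06231. Summing gives P(green) = 0.57845.
P(Jar 2 | green) = 0.03200 / 0.57845 = 0.055.

Posterior probability ≈ 0.055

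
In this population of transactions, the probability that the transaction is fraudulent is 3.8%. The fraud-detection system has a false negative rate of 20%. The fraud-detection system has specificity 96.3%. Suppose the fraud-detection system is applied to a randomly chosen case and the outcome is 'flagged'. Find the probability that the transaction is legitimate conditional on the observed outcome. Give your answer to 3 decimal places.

Write H for 'the transaction is fraudulent'. Prior odds H:¬H = 0.038/0.962 = 0.039501. For the 'flagged' outcome, the likelihood ratio is 0.8/0.037 = 21.622.
Posterior odds = 0.039501 × 21.622 = 0.85408, so P(H|E) = 0.85408/(1+0.85408) = 0.461. Then P(¬H|E) = 1 − 0.461 = 0.539.

P(¬H | E) ≈ 0.539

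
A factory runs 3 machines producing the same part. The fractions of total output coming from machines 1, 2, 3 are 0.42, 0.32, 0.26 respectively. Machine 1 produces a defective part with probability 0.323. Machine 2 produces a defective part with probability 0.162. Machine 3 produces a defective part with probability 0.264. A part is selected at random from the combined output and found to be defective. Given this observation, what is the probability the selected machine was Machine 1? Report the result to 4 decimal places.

Posterior probability ≈ 0.5296

P(defective|M1) = 0.323; P(defective|M2) = 0.162; P(defective|M3) = 0.264.
Prior × likelihood for each source: 0.42·0.323=0.1357, 0.32·0.162=0.05184, 0.26·0.264=0.06864. Summing gives P(defective) = 0.25614.
P(Machine 1 | defective) = 0.1357 / 0.25614 = 0.5296.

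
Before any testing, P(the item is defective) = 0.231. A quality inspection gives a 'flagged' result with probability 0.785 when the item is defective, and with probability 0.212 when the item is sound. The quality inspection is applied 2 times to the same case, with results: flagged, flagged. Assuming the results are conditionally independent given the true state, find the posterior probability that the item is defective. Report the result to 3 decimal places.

Posterior P(H) ≈ 0.805

With H the event that the item is defective, the joint likelihood of the observed sequence is P(data|H) = 0.785·0.785 = 0.61623 and P(data|¬H) = 0.212·0.212 = 0.044944.
Bayes: P(H|data) = 0.231·0.61623 / (0.231·0.61623 + 0.769·0.044944) = 0.14235/0.17691 = 0.8046.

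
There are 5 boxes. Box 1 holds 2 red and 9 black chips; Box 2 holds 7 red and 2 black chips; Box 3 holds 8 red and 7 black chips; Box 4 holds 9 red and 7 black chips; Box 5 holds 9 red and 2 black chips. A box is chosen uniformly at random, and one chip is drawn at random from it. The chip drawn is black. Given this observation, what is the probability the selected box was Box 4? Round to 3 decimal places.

P(black|Box 1) = 0.8182; P(black|Box 2) = 0.2222; P(black|Box 3) = 0.4667; P(black|Box 4) = 0.4375; P(black|Box 5) = 0.1818.
Prior × likelihood for each source: 0.2·0.8182=0.1636, 0.2·0.2222=0.04444, 0.2·0.4667=0.09333, 0.2·0.4375=0.08750, 0.2·0.1818=0.03636. Summing gives P(black) = 0.42528.
P(Box 4 | black) = 0.08750 / 0.42528 = 0.206.

Posterior probability ≈ 0.206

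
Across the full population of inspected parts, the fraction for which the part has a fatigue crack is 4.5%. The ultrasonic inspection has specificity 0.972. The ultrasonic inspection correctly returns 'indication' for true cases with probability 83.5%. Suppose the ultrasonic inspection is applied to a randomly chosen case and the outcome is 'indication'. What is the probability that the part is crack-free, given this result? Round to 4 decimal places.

P(¬H | E) ≈ 0.4158

Write H for 'the part has a fatigue crack'. Prior odds H:¬H = 0.045/0.955 = 0.047120. For the 'indication' outcome, the likelihood ratio is 0.835/0.028 = 29.821.
Posterior odds = 0.047120 × 29.821 = 1.4052, so P(H|E) = 1.4052/(1+1.4052) = 0.5842. Then P(¬H|E) = 1 − 0.5842 = 0.4158.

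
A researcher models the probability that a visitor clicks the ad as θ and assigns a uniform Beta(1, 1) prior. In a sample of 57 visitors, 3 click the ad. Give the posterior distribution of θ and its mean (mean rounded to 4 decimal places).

Observing 3 successes and 54 failures updates Beta(1, 1) by adding the success and failure counts to the two shape parameters: α = 1+3 = 4, β = 1+54 = 55.
E[θ | data] = 4/(4+55) = 0.0678.

Posterior: Beta(4, 55); mean ≈ 0.0678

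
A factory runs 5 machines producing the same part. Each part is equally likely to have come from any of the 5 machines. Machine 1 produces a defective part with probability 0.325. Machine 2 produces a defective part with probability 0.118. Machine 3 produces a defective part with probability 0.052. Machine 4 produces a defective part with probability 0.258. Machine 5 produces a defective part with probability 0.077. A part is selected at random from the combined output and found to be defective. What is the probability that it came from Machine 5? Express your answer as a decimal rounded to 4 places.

Tabulate prior·likelihood by source: [1] prior 0.2, lik 0.325, product 0.06500; [2] prior 0.2, lik 0.118, product 0.02360; [3] prior 0.2, lik 0.052, product 0.01040; [4] prior 0.2, lik 0.258, product 0.05160; [5] prior 0.2, lik 0.077, product 0.01540.
Normalizing constant = 0.16600; the posterior for Machine 5 is its product over the sum, 0.01540/0.16600 = 0.0928.

Posterior probability ≈ 0.0928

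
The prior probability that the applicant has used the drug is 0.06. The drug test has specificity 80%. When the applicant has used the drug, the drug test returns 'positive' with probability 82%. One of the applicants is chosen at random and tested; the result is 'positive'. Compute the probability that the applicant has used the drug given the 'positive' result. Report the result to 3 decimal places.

P(H | E) ≈ 0.207

Let H be the event that the applicant has used the drug. P(H) = 0.06, so P(¬H) = 0.94. With E the 'positive' result, P(E|H) = 0.82 and P(E|¬H) = 0.2.
P(E) = 0.82·0.06 + 0.2·0.94 = 0.049200 + 0.18800 = 0.23720.
By Bayes' theorem, P(H|E) = 0.049200 / 0.23720 = 0.207.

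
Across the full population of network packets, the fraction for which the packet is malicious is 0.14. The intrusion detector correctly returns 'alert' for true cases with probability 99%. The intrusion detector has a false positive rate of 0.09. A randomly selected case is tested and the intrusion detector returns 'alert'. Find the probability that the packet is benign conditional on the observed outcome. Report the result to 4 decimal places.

P(¬H | E) ≈ 0.3583

Write H for 'the packet is malicious'. Prior odds H:¬H = 0.14/0.86 = 0.16279. For the 'alert' outcome, the likelihood ratio is 0.99/0.09 = 11.000.
Posterior odds = 0.16279 × 11.000 = 1.7907, so P(H|E) = 1.7907/(1+1.7907) = 0.6417. Then P(¬H|E) = 1 − 0.6417 = 0.3583.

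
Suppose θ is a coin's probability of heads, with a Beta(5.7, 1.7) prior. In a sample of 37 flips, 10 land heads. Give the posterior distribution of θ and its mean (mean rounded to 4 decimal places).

Observing 10 successes and 27 failures updates Beta(5.7, 1.7) by adding the success and failure counts to the two shape parameters: α = 5.7+10 = 15.7, β = 1.7+27 = 28.7.
E[θ | data] = 15.7/(15.7+28.7) = 0.3536.

Posterior: Beta(15.7, 28.7); mean ≈ 0.3536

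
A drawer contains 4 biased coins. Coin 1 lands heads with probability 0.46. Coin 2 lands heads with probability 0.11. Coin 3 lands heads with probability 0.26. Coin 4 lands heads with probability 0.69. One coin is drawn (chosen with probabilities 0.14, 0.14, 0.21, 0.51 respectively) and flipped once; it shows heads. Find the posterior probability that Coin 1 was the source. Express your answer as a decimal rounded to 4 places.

Posterior probability ≈ 0.1324

Tabulate prior·likelihood by source: [1] prior 0.14, lik 0.46, product 0.06440; [2] prior 0.14, lik 0.11, product 0.01540; [3] prior 0.21, lik 0.26, product 0.05460; [4] prior 0.51, lik 0.69, product 0.3519.
Normalizing constant = 0.48630; the posterior for Coin 1 is its product over the sum, 0.06440/0.48630 = 0.1324.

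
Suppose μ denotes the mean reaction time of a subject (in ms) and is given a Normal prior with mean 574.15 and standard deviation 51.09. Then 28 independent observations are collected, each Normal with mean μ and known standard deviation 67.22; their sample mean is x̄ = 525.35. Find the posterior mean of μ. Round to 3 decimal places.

Prior precision 1/τ₀² = 1/51.09² = 0.00038311; data precision n/σ² = 28/67.22² = 0.00619671.
Posterior precision = 0.00038311 + 0.00619671 = 0.00657982.
Posterior mean = (0.00038311·574.15 + 0.00619671·525.35) / 0.00657982 = 528.191.

Posterior mean ≈ 528.191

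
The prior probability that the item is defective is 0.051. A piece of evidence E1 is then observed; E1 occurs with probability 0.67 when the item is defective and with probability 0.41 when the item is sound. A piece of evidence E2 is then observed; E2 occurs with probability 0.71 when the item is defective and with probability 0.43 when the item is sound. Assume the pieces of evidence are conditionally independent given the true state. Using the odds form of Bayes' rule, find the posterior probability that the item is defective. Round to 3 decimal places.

Posterior probability ≈ 0.127

Prior odds = 0.051/(1−0.051) = 0.053741. In log-odds, ln(0.053741) = -2.9236.
Add log likelihood ratios: ln(1.6341) + ln(1.6512) = 0.99260.
Posterior log-odds = -1.9310, so posterior odds = exp(-1.9310) = 0.14501. Converting, P(H|E) = 0.14501/1.1450 = 0.127.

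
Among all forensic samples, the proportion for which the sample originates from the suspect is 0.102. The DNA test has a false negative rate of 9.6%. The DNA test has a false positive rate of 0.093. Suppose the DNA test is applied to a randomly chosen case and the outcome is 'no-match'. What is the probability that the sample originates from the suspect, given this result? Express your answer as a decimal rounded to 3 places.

Let H be the event that the sample originates from the suspect. P(H) = 0.102, so P(¬H) = 0.898. With E the 'no-match' result, P(E|H) = 0.096 and P(E|¬H) = 0.907.
P(E) = 0.096·0.102 + 0.907·0.898 = 0.0097920 + 0.81449 = 0.82428.
By Bayes' theorem, P(H|E) = 0.0097920 / 0.82428 = 0.012.

P(H | E) ≈ 0.012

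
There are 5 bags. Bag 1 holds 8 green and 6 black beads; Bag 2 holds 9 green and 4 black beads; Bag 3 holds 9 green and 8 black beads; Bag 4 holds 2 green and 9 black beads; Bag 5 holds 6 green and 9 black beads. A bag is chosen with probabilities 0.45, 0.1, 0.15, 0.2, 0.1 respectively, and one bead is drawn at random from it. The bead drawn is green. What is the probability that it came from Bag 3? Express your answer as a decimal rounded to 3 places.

Posterior probability ≈ 0.165

Tabulate prior·likelihood by source: [1] prior 0.45, lik 0.5714, product 0.2571; [2] prior 0.1, lik 0.6923, product 0.06923; [3] prior 0.15, lik 0.5294, product 0.07941; [4] prior 0.2, lik 0.1818, product 0.03636; [5] prior 0.1, lik 0.4, product 0.04000.
Normalizing constant = 0.48215; the posterior for Bag 3 is its product over the sum, 0.07941/0.48215 = 0.165.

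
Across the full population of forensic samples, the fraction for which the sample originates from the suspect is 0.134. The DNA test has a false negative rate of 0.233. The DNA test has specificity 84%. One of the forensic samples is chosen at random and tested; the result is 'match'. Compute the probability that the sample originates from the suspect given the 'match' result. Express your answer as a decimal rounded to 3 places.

Let H be the event that the sample originates from the suspect. P(H) = 0.134, so P(¬H) = 0.866. With E the 'match' result, P(E|H) = 0.767 and P(E|¬H) = 0.16.
P(E) = 0.767·0.134 + 0.16·0.866 = 0.10278 + 0.13856 = 0.24134.
By Bayes' theorem, P(H|E) = 0.10278 / 0.24134 = 0.426.

P(H | E) ≈ 0.426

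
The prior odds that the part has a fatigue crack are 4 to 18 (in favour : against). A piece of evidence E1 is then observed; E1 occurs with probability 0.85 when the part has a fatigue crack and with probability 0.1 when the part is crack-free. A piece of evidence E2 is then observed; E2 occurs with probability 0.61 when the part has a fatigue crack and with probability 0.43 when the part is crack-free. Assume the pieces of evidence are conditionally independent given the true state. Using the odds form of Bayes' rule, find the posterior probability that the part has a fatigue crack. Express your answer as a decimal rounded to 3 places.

Posterior probability ≈ 0.728

Prior odds = 4/18 = 0.22222.
Likelihood ratio for E1 = 0.85/0.1 = 8.5000.
Likelihood ratio for E2 = 0.61/0.43 = 1.4186.
Posterior odds = prior odds × LR₁ × LR₂ = 2.6796.
Posterior probability = odds/(1+odds) = 2.6796/3.6796 = 0.728.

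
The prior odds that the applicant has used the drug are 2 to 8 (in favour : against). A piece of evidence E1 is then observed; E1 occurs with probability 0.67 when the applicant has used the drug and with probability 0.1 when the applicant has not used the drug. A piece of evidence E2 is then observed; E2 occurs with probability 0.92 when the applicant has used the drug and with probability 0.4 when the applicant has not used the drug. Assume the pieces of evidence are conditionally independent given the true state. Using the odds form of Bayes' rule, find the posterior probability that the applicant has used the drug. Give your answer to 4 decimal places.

Posterior probability ≈ 0.7939

Prior odds = 2/8 = 0.25000.
Likelihood ratio for E1 = 0.67/0.1 = 6.7000.
Likelihood ratio for E2 = 0.92/0.4 = 2.3000.
Posterior odds = prior odds × LR₁ × LR₂ = 3.8525.
Posterior probability = odds/(1+odds) = 3.8525/4.8525 = 0.7939.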